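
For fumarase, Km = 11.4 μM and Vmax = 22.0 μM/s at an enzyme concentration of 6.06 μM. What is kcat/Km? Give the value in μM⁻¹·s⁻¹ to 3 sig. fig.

kcat = Vmax/[E]total = 22.0/6.06 = 3.63 s⁻¹.
kcat/Km = 3.63/11.4 = 0.318 μM⁻¹·s⁻¹.

0.318 μM⁻¹·s⁻¹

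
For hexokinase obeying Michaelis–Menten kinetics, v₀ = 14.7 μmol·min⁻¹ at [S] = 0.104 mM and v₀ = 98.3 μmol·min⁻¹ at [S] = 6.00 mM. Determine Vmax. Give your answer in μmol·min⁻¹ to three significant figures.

From v = Vmax[S]/(Km+[S]), each point gives Vmax = v(Km+[S])/[S].
Equating: 14.7(Km+0.104)/0.104 = 98.3(Km+6.00)/6.00.
141.3·Km + 14.7 = 16.38·Km + 98.3, so (141.3 − 16.38)·Km = 98.3 − 14.7.
Km = 83.60/125.0 = 0.669 mM; then Vmax = 14.7(0.669+0.104)/0.104 = 109 μmol·min⁻¹.

109 μmol·min⁻¹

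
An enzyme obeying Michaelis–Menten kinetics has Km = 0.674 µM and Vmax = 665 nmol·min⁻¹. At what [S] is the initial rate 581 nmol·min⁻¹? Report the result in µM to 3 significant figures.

The required fractional saturation is v/Vmax = 581/665 = 0.8737.
Then [S]/(Km+[S]) = 0.8737 ⇒ [S] = 0.674 × 0.8737/(1 − 0.8737) = 4.66 µM.

4.66 µM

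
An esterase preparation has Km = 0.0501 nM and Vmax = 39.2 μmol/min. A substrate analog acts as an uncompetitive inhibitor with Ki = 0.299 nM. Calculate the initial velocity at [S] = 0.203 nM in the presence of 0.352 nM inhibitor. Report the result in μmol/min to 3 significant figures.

α = 1 + [I]/Ki = 1 + 0.352/0.299 = 2.177.
For an uncompetitive inhibitor, both parameters are divided by α, giving Vmax/α and Km/α: Km,app = 0.0230 nM, Vmax,app = 18.0 μmol/min.
v = Vmax,app·[S]/(Km,app + [S]) = 18.0 × 0.203/(0.0230 + 0.203) = 16.2 μmol/min.

16.2 μmol/min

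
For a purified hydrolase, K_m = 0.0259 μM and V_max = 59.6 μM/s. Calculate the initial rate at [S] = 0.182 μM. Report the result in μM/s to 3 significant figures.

v = Vmax·[S]/(Km + [S]) = 59.6 × 0.182 / (0.0259 + 0.182)
  = 10.85 / 0.2079 = 52.2 μM/s.

52.2 μM/s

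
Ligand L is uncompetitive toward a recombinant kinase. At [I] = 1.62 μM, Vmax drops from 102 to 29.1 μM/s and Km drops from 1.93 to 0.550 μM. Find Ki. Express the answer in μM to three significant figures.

Uncompetitive: Vmax,app = Vmax/α (and Km,app = Km/α) with α = 1 + [I]/Ki.
α = Vmax/Vmax,app = 102/29.1 = 3.505.
Since α = 1 + [I]/Ki, [I]/Ki = 3.505 − 1 = 2.505 and Ki = 1.62/2.505 = 0.647 μM.

0.647 μM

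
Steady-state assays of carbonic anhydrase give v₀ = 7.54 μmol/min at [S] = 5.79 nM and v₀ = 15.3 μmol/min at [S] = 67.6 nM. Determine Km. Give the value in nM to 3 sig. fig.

7.21 nM

In reciprocal form, 1/v = (Km/Vmax)·(1/[S]) + 1/Vmax. The two points give (1/[S], 1/v) = (0.1727, 0.1326) and (0.01479, 0.06536).
Slope = (0.1326 − 0.06536)/(0.1727 − 0.01479) = 0.4260; intercept = 0.1326 − 0.4260×0.1727 = 0.05906.
Vmax = 1/intercept = 16.9 μmol/min; Km = slope × Vmax = 0.4260 × 16.9 = 7.21 nM.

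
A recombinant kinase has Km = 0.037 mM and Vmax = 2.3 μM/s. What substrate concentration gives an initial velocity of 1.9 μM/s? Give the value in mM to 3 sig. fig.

0.176 mM

Rearranging v = Vmax[S]/(Km+[S]) gives [S] = Km·v/(Vmax − v).
[S] = 0.037 × 1.9 / (2.3 − 1.9) = 0.07030/0.4000 = 0.176 mM.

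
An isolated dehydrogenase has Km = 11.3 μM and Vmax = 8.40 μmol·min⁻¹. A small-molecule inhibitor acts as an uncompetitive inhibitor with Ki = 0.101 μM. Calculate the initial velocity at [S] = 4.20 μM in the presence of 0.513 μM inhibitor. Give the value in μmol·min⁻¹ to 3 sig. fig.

0.958 μmol·min⁻¹

α = 1 + [I]/Ki = 1 + 0.513/0.101 = 6.079.
For an uncompetitive inhibitor, both parameters are divided by α, giving Vmax/α and Km/α: Km,app = 1.86 μM, Vmax,app = 1.38 μmol·min⁻¹.
v = Vmax,app·[S]/(Km,app + [S]) = 1.38 × 4.20/(1.86 + 4.20) = 0.958 μmol·min⁻¹.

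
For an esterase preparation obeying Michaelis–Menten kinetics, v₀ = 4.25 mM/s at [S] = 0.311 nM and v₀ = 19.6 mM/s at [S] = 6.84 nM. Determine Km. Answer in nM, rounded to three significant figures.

From v = Vmax[S]/(Km+[S]), each point gives Vmax = v(Km+[S])/[S].
Equating: 4.25(Km+0.311)/0.311 = 19.6(Km+6.84)/6.84.
13.67·Km + 4.25 = 2.865·Km + 19.6, so (13.67 − 2.865)·Km = 19.6 − 4.25.
Km = 15.35/10.80 = 1.42 nM; then Vmax = 4.25(1.42+0.311)/0.311 = 23.7 mM/s.

1.42 nM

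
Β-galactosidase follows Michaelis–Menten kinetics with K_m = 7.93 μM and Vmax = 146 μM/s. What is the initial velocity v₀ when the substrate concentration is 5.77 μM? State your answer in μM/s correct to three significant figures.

v = Vmax·[S]/(Km + [S]) = 146 × 5.77 / (7.93 + 5.77)
  = 842.4 / 13.70 = 61.5 μM/s.

61.5 μM/s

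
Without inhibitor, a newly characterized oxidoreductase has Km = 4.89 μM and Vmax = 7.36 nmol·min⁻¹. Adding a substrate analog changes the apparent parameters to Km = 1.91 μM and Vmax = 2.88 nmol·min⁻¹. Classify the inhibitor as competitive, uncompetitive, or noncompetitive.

uncompetitive

Both Km and Vmax decrease by the same factor (~2.56-fold) — characteristic of uncompetitive inhibition.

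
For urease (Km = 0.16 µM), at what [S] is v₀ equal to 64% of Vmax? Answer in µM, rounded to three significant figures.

0.284 µM

v/Vmax = [S]/(Km+[S]) = 0.64, so [S] = Km·0.64/(1 − 0.64) = 0.16 × 1.778.
[S] = 0.284 µM.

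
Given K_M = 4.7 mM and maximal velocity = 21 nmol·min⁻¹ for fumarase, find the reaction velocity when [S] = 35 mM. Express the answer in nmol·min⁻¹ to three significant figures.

v = Vmax·[S]/(Km + [S]) = 21 × 35 / (4.7 + 35)
  = 735.0 / 39.70 = 18.5 nmol·min⁻¹.

18.5 nmol·min⁻¹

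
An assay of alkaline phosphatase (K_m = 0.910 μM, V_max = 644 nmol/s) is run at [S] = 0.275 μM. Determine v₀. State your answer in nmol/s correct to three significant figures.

149 nmol/s

[S]/(Km+[S]) = 0.275/1.185 = 0.2321, the fractional saturation.
v = 0.2321 × Vmax = 0.2321 × 644 = 149 nmol/s.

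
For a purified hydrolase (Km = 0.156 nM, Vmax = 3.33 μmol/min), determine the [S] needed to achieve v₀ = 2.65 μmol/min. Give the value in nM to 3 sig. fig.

0.608 nM

The required fractional saturation is v/Vmax = 2.65/3.33 = 0.7958.
Then [S]/(Km+[S]) = 0.7958 ⇒ [S] = 0.156 × 0.7958/(1 − 0.7958) = 0.608 nM.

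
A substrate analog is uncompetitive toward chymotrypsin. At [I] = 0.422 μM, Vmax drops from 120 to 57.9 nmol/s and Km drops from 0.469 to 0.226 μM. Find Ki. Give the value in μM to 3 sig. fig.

Uncompetitive: Vmax,app = Vmax/α (and Km,app = Km/α) with α = 1 + [I]/Ki.
α = Vmax/Vmax,app = 120/57.9 = 2.073.
Ki = [I]/(α − 1) = 0.422/1.073 = 0.393 μM.

0.393 μM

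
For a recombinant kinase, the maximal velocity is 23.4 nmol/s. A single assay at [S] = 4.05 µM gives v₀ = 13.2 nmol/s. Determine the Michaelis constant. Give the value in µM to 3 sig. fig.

3.13 µM

From v = Vmax[S]/(Km+[S]), Km = [S](Vmax − v)/v.
Km = 4.05 × (23.4 − 13.2) / 13.2 = 41.31/13.2 = 3.13 µM.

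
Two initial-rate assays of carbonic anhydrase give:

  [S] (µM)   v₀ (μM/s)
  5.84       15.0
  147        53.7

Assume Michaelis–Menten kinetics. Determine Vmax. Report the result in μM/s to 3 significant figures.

From v = Vmax[S]/(Km+[S]), each point gives Vmax = v(Km+[S])/[S].
Equating: 15.0(Km+5.84)/5.84 = 53.7(Km+147)/147.
2.568·Km + 15.0 = 0.3653·Km + 53.7, so (2.568 − 0.3653)·Km = 53.7 − 15.0.
Km = 38.70/2.203 = 17.6 µM; then Vmax = 15.0(17.6+5.84)/5.84 = 60.1 μM/s.

60.1 μM/s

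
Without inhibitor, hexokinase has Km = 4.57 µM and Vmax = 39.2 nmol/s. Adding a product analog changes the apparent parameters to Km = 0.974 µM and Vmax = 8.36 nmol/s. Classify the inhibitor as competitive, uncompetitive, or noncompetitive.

Both Km and Vmax decrease by the same factor (~4.69-fold) — characteristic of uncompetitive inhibition.

uncompetitive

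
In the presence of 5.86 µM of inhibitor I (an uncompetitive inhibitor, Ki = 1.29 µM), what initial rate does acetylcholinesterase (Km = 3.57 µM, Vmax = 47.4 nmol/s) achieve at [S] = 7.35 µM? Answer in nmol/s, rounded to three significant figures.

α = 1 + [I]/Ki = 1 + 5.86/1.29 = 5.543.
For an uncompetitive inhibitor, both parameters are divided by α, giving Vmax/α and Km/α: Km,app = 0.644 µM, Vmax,app = 8.55 nmol/s.
v = Vmax,app·[S]/(Km,app + [S]) = 8.55 × 7.35/(0.644 + 7.35) = 7.86 nmol/s.

7.86 nmol/s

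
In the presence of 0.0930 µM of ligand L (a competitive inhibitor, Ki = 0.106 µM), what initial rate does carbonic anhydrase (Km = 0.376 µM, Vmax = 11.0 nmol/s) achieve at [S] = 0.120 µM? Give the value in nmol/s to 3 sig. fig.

1.60 nmol/s

With α = 1 + [I]/Ki = 1 + 0.0930/0.106 = 1.877, the competitive rate law is v = Vmax[S] / (αKm + [S]).
v = 11.0×0.120 / (1.877×0.376 + 0.120) = 1.320/0.8259 = 1.60 nmol/s.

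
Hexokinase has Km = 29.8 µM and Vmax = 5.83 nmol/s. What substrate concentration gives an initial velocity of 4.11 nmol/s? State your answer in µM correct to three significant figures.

71.2 µM

Rearranging v = Vmax[S]/(Km+[S]) gives [S] = Km·v/(Vmax − v).
[S] = 29.8 × 4.11 / (5.83 − 4.11) = 122.5/1.720 = 71.2 µM.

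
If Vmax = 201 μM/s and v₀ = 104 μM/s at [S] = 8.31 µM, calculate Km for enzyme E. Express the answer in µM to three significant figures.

v/Vmax = 104/201 = 0.5174 = [S]/(Km+[S]).
So Km + [S] = [S]/0.5174 = 16.06 µM, giving Km = 16.06 − 8.31 = 7.75 µM.

7.75 µM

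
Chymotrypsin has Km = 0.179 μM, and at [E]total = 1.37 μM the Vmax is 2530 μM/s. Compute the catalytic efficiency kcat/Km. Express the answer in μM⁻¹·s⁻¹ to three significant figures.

10300 μM⁻¹·s⁻¹

kcat = Vmax/[E]total = 2530/1.37 = 1850 s⁻¹.
kcat/Km = 1850/0.179 = 10300 μM⁻¹·s⁻¹.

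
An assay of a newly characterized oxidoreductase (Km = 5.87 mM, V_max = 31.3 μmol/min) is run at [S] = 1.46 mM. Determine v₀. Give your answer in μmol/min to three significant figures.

v = Vmax·[S]/(Km + [S]) = 31.3 × 1.46 / (5.87 + 1.46)
  = 45.70 / 7.330 = 6.23 μmol/min.

6.23 μmol/min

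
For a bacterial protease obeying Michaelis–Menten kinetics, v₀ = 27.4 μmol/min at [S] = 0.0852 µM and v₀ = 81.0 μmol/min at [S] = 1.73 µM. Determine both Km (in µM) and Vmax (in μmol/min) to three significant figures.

Km = 0.195 µM; Vmax = 90.1 μmol/min

In reciprocal form, 1/v = (Km/Vmax)·(1/[S]) + 1/Vmax. The two points give (1/[S], 1/v) = (11.74, 0.03650) and (0.5780, 0.01235).
Slope = (0.03650 − 0.01235)/(11.74 − 0.5780) = 0.002164; intercept = 0.03650 − 0.002164×11.74 = 0.01109.
Vmax = 1/intercept = 90.1 μmol/min; Km = slope × Vmax = 0.002164 × 90.1 = 0.195 µM.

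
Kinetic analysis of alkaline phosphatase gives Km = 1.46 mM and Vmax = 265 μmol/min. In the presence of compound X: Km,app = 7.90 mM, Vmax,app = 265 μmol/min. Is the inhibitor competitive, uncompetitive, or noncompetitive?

competitive

Km increases (1.46 → 7.90 mM) while Vmax is unchanged — the hallmark of competitive inhibition.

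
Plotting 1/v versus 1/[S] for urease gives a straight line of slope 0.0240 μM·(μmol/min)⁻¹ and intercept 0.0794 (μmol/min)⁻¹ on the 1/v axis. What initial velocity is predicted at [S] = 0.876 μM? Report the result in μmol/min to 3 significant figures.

The y-intercept is 1/Vmax, so Vmax = 1/0.0794 = 12.6 μmol/min.
The slope is Km/Vmax, so Km = 0.0240 × 12.6 = 0.302 μM.
Then v = 12.6 × 0.876/(0.302 + 0.876) = 9.36 μmol/min.

9.36 μmol/min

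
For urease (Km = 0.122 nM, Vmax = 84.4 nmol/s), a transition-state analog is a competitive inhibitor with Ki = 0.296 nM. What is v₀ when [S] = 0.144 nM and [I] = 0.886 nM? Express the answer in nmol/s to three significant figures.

19.3 nmol/s

α = 1 + [I]/Ki = 1 + 0.886/0.296 = 3.993.
For a competitive inhibitor, Vmax is unchanged and the apparent Km becomes α·Km: Km,app = 0.487 nM, Vmax,app = 84.4 nmol/s.
v = Vmax,app·[S]/(Km,app + [S]) = 84.4 × 0.144/(0.487 + 0.144) = 19.3 nmol/s.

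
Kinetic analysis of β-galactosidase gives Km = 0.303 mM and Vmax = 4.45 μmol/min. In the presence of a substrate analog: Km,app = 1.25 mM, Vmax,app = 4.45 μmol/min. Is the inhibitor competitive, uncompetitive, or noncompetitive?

Km increases (0.303 → 1.25 mM) while Vmax is unchanged — the hallmark of competitive inhibition.

competitive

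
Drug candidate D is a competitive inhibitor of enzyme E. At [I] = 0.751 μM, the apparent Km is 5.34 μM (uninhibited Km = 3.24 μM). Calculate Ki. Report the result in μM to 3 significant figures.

1.16 μM

Competitive: Km,app = α·Km with α = 1 + [I]/Ki.
α = Km,app/Km = 5.34/3.24 = 1.648.
Ki = [I]/(α − 1) = 0.751/0.6481 = 1.16 μM.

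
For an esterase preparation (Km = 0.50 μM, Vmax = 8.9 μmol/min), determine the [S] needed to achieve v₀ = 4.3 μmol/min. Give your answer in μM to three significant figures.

0.467 μM

The required fractional saturation is v/Vmax = 4.3/8.9 = 0.4831.
Then [S]/(Km+[S]) = 0.4831 ⇒ [S] = 0.50 × 0.4831/(1 − 0.4831) = 0.467 μM.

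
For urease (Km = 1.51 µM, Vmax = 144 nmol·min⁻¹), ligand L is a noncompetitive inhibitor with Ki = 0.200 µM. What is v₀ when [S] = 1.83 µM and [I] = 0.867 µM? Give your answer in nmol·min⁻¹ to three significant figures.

α = 1 + [I]/Ki = 1 + 0.867/0.200 = 5.335.
For a noncompetitive inhibitor, Vmax is reduced to Vmax/α while Km is unchanged: Km,app = 1.51 µM, Vmax,app = 27.0 nmol·min⁻¹.
v = Vmax,app·[S]/(Km,app + [S]) = 27.0 × 1.83/(1.51 + 1.83) = 14.8 nmol·min⁻¹.

14.8 nmol·min⁻¹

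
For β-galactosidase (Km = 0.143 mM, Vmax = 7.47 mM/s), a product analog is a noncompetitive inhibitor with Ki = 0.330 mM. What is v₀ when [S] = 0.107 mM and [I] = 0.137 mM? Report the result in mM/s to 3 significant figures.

With α = 1 + [I]/Ki = 1 + 0.137/0.330 = 1.415, the noncompetitive rate law is v = (Vmax/α)·[S] / (Km + [S]).
v = (7.47/1.415)×0.107 / (0.143 + 0.107) = 0.5648/0.2500 = 2.26 mM/s.

2.26 mM/s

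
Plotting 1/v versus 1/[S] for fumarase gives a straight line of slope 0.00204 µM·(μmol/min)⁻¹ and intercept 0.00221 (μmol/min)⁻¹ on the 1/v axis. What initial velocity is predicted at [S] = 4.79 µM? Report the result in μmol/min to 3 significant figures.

The y-intercept is 1/Vmax, so Vmax = 1/0.00221 = 452 μmol/min.
The slope is Km/Vmax, so Km = 0.00204 × 452 = 0.923 µM.
Then v = 452 × 4.79/(0.923 + 4.79) = 379 μmol/min.

379 μmol/min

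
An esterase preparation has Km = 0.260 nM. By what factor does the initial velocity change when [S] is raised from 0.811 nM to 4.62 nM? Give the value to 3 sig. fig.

Since Vmax cancels, v₂/v₁ = [S]₂(Km+[S]₁) / [S]₁(Km+[S]₂).
= 4.62×(0.260+0.811) / (0.811×(0.260+4.62)) = 4.948/3.958 = 1.25.

1.25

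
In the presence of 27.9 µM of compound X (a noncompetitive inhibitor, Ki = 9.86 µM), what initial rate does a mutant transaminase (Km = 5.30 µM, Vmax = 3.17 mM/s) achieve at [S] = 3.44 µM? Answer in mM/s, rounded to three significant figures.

α = 1 + [I]/Ki = 1 + 27.9/9.86 = 3.830.
For a noncompetitive inhibitor, Vmax is reduced to Vmax/α while Km is unchanged: Km,app = 5.30 µM, Vmax,app = 0.828 mM/s.
v = Vmax,app·[S]/(Km,app + [S]) = 0.828 × 3.44/(5.30 + 3.44) = 0.326 mM/s.

0.326 mM/s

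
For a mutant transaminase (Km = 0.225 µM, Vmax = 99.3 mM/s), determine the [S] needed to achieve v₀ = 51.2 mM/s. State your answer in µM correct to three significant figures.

0.240 µM

Rearranging v = Vmax[S]/(Km+[S]) gives [S] = Km·v/(Vmax − v).
[S] = 0.225 × 51.2 / (99.3 − 51.2) = 11.52/48.10 = 0.240 µM.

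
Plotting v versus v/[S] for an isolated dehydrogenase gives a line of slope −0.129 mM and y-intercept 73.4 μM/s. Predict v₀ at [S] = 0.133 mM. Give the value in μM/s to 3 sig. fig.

In the Eadie–Hofstee form v = Vmax − Km·(v/[S]), the slope is −Km and the intercept is Vmax, so Km = 0.129 mM and Vmax = 73.4 μM/s.
v = 73.4 × 0.133/(0.129 + 0.133) = 37.3 μM/s.

37.3 μM/s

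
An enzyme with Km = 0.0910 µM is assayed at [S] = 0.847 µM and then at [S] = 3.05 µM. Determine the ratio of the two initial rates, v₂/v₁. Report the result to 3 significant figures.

Since Vmax cancels, v₂/v₁ = [S]₂(Km+[S]₁) / [S]₁(Km+[S]₂).
= 3.05×(0.0910+0.847) / (0.847×(0.0910+3.05)) = 2.861/2.660 = 1.08.

1.08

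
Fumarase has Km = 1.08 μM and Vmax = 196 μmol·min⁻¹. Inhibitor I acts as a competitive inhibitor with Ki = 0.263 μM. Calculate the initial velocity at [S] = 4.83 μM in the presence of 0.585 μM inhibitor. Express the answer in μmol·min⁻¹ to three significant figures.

With α = 1 + [I]/Ki = 1 + 0.585/0.263 = 3.224, the competitive rate law is v = Vmax[S] / (αKm + [S]).
v = 196×4.83 / (3.224×1.08 + 4.83) = 946.7/8.312 = 114 μmol·min⁻¹.

114 μmol·min⁻¹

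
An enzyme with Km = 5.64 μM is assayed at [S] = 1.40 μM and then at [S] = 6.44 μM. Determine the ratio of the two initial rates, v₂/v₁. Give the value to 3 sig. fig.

2.68

The fractional saturations are [S]/(Km+[S]) = 1.40/7.040 = 0.1989 and 6.44/12.08 = 0.5331.
v₂/v₁ is just their ratio: 0.5331/0.1989 = 2.68.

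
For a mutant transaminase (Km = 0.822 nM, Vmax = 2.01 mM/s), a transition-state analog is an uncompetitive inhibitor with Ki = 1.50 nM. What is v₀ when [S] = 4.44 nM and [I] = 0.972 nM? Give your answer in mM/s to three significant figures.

1.10 mM/s

α = 1 + [I]/Ki = 1 + 0.972/1.50 = 1.648.
For an uncompetitive inhibitor, both parameters are divided by α, giving Vmax/α and Km/α: Km,app = 0.499 nM, Vmax,app = 1.22 mM/s.
v = Vmax,app·[S]/(Km,app + [S]) = 1.22 × 4.44/(0.499 + 4.44) = 1.10 mM/s.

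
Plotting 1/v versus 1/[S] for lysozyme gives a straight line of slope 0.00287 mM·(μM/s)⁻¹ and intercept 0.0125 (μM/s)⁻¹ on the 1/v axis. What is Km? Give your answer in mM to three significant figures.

y-intercept = 1/Vmax ⇒ Vmax = 80.0 μM/s; slope = Km/Vmax ⇒ Km = slope × Vmax.
Km = 0.00287 × 80.0 = 0.230 mM.

0.230 mM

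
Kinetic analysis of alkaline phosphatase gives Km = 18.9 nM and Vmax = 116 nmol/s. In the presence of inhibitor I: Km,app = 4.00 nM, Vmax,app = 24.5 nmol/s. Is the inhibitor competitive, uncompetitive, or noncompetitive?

uncompetitive

Both Km and Vmax decrease by the same factor (~4.73-fold) — characteristic of uncompetitive inhibition.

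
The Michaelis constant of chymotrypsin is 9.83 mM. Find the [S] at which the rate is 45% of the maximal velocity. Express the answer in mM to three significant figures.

8.04 mM

v/Vmax = [S]/(Km+[S]) = 0.45, so [S] = Km·0.45/(1 − 0.45) = 9.83 × 0.8182.
[S] = 8.04 mM.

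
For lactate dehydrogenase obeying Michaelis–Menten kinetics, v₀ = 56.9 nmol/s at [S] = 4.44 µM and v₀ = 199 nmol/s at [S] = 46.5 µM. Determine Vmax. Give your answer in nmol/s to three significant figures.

270 nmol/s

From v = Vmax[S]/(Km+[S]), each point gives Vmax = v(Km+[S])/[S].
Equating: 56.9(Km+4.44)/4.44 = 199(Km+46.5)/46.5.
12.82·Km + 56.9 = 4.280·Km + 199, so (12.82 − 4.280)·Km = 199 − 56.9.
Km = 142.1/8.536 = 16.6 µM; then Vmax = 56.9(16.6+4.44)/4.44 = 270 nmol/s.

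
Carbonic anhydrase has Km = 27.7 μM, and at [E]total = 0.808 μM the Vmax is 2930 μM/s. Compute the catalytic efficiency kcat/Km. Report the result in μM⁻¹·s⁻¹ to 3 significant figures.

131 μM⁻¹·s⁻¹

kcat = Vmax/[E]total = 2930/0.808 = 3630 s⁻¹.
kcat/Km = 3630/27.7 = 131 μM⁻¹·s⁻¹.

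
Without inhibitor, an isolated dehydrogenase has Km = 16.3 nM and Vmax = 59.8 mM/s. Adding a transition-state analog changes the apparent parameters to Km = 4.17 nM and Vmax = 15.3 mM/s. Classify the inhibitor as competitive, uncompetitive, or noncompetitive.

Both Km and Vmax decrease by the same factor (~3.91-fold) — characteristic of uncompetitive inhibition.

uncompetitive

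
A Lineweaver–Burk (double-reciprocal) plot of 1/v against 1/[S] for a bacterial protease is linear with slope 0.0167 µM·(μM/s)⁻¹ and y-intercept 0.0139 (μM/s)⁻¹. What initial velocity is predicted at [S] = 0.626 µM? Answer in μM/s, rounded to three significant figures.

24.6 μM/s

The y-intercept is 1/Vmax, so Vmax = 1/0.0139 = 71.9 μM/s.
The slope is Km/Vmax, so Km = 0.0167 × 71.9 = 1.20 µM.
Then v = 71.9 × 0.626/(1.20 + 0.626) = 24.6 μM/s.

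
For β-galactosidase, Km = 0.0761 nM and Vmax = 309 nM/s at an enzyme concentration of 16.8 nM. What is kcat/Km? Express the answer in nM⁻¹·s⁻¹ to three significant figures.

kcat = Vmax/[E]total = 309/16.8 = 18.4 s⁻¹.
kcat/Km = 18.4/0.0761 = 242 nM⁻¹·s⁻¹.

242 nM⁻¹·s⁻¹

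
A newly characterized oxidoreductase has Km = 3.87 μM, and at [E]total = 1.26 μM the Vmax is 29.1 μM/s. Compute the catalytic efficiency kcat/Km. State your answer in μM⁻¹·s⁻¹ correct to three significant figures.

5.97 μM⁻¹·s⁻¹

kcat = Vmax/[E]total = 29.1/1.26 = 23.1 s⁻¹.
kcat/Km = 23.1/3.87 = 5.97 μM⁻¹·s⁻¹.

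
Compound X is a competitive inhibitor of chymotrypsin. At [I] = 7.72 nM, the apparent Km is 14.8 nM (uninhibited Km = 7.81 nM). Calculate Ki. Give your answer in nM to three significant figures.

Competitive: Km,app = α·Km with α = 1 + [I]/Ki.
α = Km,app/Km = 14.8/7.81 = 1.895.
Ki = [I]/(α − 1) = 7.72/0.8950 = 8.63 nM.

8.63 nM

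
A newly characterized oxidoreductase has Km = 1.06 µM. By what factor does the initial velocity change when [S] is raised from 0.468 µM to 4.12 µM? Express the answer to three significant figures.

The fractional saturations are [S]/(Km+[S]) = 0.468/1.528 = 0.3063 and 4.12/5.180 = 0.7954.
v₂/v₁ is just their ratio: 0.7954/0.3063 = 2.60.

2.60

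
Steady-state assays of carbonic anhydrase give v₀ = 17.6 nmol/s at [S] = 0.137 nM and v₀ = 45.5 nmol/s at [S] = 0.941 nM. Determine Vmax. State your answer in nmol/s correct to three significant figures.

In reciprocal form, 1/v = (Km/Vmax)·(1/[S]) + 1/Vmax. The two points give (1/[S], 1/v) = (7.299, 0.05682) and (1.063, 0.02198).
Slope = (0.05682 − 0.02198)/(7.299 − 1.063) = 0.005586; intercept = 0.05682 − 0.005586×7.299 = 0.01604.
Vmax = 1/intercept = 62.3 nmol/s; Km = slope × Vmax = 0.005586 × 62.3 = 0.348 nM.

62.3 nmol/s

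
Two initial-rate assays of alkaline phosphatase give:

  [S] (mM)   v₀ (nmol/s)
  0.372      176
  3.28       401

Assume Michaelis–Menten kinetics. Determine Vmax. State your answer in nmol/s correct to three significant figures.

From v = Vmax[S]/(Km+[S]), each point gives Vmax = v(Km+[S])/[S].
Equating: 176(Km+0.372)/0.372 = 401(Km+3.28)/3.28.
473.1·Km + 176 = 122.3·Km + 401, so (473.1 − 122.3)·Km = 401 − 176.
Km = 225.0/350.9 = 0.641 mM; then Vmax = 176(0.641+0.372)/0.372 = 479 nmol/s.

479 nmol/s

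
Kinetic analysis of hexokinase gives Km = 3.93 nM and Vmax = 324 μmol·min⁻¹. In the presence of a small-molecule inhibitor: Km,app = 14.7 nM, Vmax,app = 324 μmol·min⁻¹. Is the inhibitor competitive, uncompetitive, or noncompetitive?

competitive

Km increases (3.93 → 14.7 nM) while Vmax is unchanged — the hallmark of competitive inhibition.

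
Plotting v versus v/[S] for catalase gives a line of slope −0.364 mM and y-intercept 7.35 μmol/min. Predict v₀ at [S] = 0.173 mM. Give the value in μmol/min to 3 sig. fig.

2.37 μmol/min

In the Eadie–Hofstee form v = Vmax − Km·(v/[S]), the slope is −Km and the intercept is Vmax, so Km = 0.364 mM and Vmax = 7.35 μmol/min.
v = 7.35 × 0.173/(0.364 + 0.173) = 2.37 μmol/min.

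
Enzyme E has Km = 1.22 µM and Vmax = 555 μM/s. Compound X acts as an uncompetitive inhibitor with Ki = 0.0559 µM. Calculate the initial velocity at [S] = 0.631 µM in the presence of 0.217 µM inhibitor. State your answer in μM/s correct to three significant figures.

α = 1 + [I]/Ki = 1 + 0.217/0.0559 = 4.882.
For an uncompetitive inhibitor, both parameters are divided by α, giving Vmax/α and Km/α: Km,app = 0.250 µM, Vmax,app = 114 μM/s.
v = Vmax,app·[S]/(Km,app + [S]) = 114 × 0.631/(0.250 + 0.631) = 81.4 μM/s.

81.4 μM/s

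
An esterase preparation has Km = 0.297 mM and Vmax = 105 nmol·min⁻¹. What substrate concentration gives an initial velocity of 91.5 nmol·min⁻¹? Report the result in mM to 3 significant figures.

2.01 mM

The required fractional saturation is v/Vmax = 91.5/105 = 0.8714.
Then [S]/(Km+[S]) = 0.8714 ⇒ [S] = 0.297 × 0.8714/(1 − 0.8714) = 2.01 mM.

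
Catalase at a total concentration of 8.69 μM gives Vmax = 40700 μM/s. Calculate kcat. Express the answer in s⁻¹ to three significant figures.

kcat = Vmax/[E]total = 40700 μM/s / 8.69 μM = 4680 s⁻¹.

4680 s⁻¹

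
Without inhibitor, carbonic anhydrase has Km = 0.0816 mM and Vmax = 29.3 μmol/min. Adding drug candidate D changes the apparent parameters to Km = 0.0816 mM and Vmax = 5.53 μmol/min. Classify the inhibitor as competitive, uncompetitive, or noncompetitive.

noncompetitive

Vmax decreases (29.3 → 5.53 μmol/min) while Km is unchanged — pure noncompetitive inhibition.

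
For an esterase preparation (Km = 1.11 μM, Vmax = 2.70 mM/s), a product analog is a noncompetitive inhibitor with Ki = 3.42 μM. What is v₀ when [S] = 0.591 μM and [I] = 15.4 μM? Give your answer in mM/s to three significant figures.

α = 1 + [I]/Ki = 1 + 15.4/3.42 = 5.503.
For a noncompetitive inhibitor, Vmax is reduced to Vmax/α while Km is unchanged: Km,app = 1.11 μM, Vmax,app = 0.491 mM/s.
v = Vmax,app·[S]/(Km,app + [S]) = 0.491 × 0.591/(1.11 + 0.591) = 0.170 mM/s.

0.170 mM/s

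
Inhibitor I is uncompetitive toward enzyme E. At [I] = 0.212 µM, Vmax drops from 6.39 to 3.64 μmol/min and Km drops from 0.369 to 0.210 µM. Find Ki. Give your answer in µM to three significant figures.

0.281 µM

Uncompetitive: Vmax,app = Vmax/α (and Km,app = Km/α) with α = 1 + [I]/Ki.
α = Vmax/Vmax,app = 6.39/3.64 = 1.755.
Since α = 1 + [I]/Ki, [I]/Ki = 1.755 − 1 = 0.7555 and Ki = 0.212/0.7555 = 0.281 µM.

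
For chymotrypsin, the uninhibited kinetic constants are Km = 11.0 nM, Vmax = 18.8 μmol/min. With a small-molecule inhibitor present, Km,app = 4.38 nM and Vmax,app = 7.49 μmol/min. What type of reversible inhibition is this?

Both Km and Vmax decrease by the same factor (~2.51-fold) — characteristic of uncompetitive inhibition.

uncompetitive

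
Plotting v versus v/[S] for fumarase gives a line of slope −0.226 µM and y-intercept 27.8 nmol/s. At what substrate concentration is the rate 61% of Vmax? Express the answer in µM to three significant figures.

The Eadie–Hofstee slope gives Km = 0.226 µM (slope = −Km).
v/Vmax = [S]/(Km+[S]) = 0.61 ⇒ [S] = Km·0.61/(1−0.61) = 0.226 × 1.564 = 0.353 µM.

0.353 µM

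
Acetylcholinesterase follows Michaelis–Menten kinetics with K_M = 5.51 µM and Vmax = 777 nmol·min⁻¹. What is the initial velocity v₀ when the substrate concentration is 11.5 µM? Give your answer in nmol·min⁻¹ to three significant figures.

525 nmol·min⁻¹

v = Vmax·[S]/(Km + [S]) = 777 × 11.5 / (5.51 + 11.5)
  = 8936 / 17.01 = 525 nmol·min⁻¹.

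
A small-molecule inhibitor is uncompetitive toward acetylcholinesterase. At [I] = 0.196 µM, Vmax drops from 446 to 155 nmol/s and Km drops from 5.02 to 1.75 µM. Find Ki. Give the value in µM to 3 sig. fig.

0.104 µM

Uncompetitive: Vmax,app = Vmax/α (and Km,app = Km/α) with α = 1 + [I]/Ki.
α = Vmax/Vmax,app = 446/155 = 2.877.
Ki = [I]/(α − 1) = 0.196/1.877 = 0.104 µM.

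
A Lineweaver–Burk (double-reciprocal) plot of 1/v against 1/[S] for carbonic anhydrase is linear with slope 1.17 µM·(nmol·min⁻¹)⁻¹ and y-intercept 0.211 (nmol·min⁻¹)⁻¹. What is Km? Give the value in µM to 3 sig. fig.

y-intercept = 1/Vmax ⇒ Vmax = 4.74 nmol·min⁻¹; slope = Km/Vmax ⇒ Km = slope × Vmax.
Km = 1.17 × 4.74 = 5.55 µM.

5.55 µM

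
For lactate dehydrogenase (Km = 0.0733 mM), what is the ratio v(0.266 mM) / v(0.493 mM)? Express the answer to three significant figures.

0.901

Since Vmax cancels, v₂/v₁ = [S]₂(Km+[S]₁) / [S]₁(Km+[S]₂).
= 0.266×(0.0733+0.493) / (0.493×(0.0733+0.266)) = 0.1506/0.1673 = 0.901.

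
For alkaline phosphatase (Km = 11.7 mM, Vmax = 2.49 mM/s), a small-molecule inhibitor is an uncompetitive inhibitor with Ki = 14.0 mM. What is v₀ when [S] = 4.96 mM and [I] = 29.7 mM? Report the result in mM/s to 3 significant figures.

With α = 1 + [I]/Ki = 1 + 29.7/14.0 = 3.121, the uncompetitive rate law is v = (Vmax/α)·[S] / (Km/α + [S]).
v = (2.49/3.121)×4.96 / (11.7/3.121 + 4.96) = 3.957/8.708 = 0.454 mM/s.

0.454 mM/s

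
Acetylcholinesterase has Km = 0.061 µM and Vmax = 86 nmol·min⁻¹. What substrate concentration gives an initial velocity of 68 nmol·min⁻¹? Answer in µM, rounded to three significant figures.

The required fractional saturation is v/Vmax = 68/86 = 0.7907.
Then [S]/(Km+[S]) = 0.7907 ⇒ [S] = 0.061 × 0.7907/(1 − 0.7907) = 0.230 µM.

0.230 µM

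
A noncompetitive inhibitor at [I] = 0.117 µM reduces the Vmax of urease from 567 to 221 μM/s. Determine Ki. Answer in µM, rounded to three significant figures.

Noncompetitive: Vmax,app = Vmax/α with α = 1 + [I]/Ki.
α = Vmax/Vmax,app = 567/221 = 2.566.
Since α = 1 + [I]/Ki, [I]/Ki = 2.566 − 1 = 1.566 and Ki = 0.117/1.566 = 0.0747 µM.

0.0747 µM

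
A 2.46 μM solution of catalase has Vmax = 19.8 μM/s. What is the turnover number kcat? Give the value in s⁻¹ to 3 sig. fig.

8.05 s⁻¹

kcat = Vmax/[E]total = 19.8 μM/s / 2.46 μM = 8.05 s⁻¹.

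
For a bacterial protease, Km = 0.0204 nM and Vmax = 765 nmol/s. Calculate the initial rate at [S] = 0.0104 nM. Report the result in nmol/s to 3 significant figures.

[S]/(Km+[S]) = 0.0104/0.03080 = 0.3377, the fractional saturation.
v = 0.3377 × Vmax = 0.3377 × 765 = 258 nmol/s.

258 nmol/s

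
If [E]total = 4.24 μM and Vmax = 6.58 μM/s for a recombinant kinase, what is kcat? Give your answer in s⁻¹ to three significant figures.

1.55 s⁻¹

kcat = Vmax/[E]total = 6.58 μM/s / 4.24 μM = 1.55 s⁻¹.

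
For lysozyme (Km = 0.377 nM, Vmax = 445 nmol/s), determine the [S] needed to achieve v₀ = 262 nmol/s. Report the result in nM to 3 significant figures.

0.540 nM

Rearranging v = Vmax[S]/(Km+[S]) gives [S] = Km·v/(Vmax − v).
[S] = 0.377 × 262 / (445 − 262) = 98.77/183.0 = 0.540 nM.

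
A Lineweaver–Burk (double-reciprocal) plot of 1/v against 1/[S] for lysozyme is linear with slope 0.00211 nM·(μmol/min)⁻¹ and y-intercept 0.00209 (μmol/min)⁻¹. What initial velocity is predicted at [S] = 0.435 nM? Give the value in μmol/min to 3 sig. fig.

144 μmol/min

The y-intercept is 1/Vmax, so Vmax = 1/0.00209 = 478 μmol/min.
The slope is Km/Vmax, so Km = 0.00211 × 478 = 1.01 nM.
Then v = 478 × 0.435/(1.01 + 0.435) = 144 μmol/min.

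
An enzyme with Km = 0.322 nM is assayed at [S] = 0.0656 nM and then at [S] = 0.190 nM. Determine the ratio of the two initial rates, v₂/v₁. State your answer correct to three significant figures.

Since Vmax cancels, v₂/v₁ = [S]₂(Km+[S]₁) / [S]₁(Km+[S]₂).
= 0.190×(0.322+0.0656) / (0.0656×(0.322+0.190)) = 0.07364/0.03359 = 2.19.

2.19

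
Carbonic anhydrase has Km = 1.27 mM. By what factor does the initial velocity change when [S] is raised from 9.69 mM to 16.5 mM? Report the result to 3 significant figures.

1.05

The fractional saturations are [S]/(Km+[S]) = 9.69/10.96 = 0.8841 and 16.5/17.77 = 0.9285.
v₂/v₁ is just their ratio: 0.9285/0.8841 = 1.05.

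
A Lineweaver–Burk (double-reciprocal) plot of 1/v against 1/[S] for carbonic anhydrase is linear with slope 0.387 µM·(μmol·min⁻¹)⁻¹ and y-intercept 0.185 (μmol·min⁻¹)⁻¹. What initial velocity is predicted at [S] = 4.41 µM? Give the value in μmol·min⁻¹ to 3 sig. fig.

The y-intercept is 1/Vmax, so Vmax = 1/0.185 = 5.41 μmol·min⁻¹.
The slope is Km/Vmax, so Km = 0.387 × 5.41 = 2.09 µM.
Then v = 5.41 × 4.41/(2.09 + 4.41) = 3.67 μmol·min⁻¹.

3.67 μmol·min⁻¹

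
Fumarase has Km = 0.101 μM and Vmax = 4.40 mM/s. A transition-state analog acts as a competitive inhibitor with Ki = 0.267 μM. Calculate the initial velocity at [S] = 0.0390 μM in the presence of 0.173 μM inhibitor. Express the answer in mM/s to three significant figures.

0.835 mM/s

α = 1 + [I]/Ki = 1 + 0.173/0.267 = 1.648.
For a competitive inhibitor, Vmax is unchanged and the apparent Km becomes α·Km: Km,app = 0.166 μM, Vmax,app = 4.40 mM/s.
v = Vmax,app·[S]/(Km,app + [S]) = 4.40 × 0.0390/(0.166 + 0.0390) = 0.835 mM/s.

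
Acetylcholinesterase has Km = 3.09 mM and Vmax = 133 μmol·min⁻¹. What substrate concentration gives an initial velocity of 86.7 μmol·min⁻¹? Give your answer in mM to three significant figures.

5.79 mM

Rearranging v = Vmax[S]/(Km+[S]) gives [S] = Km·v/(Vmax − v).
[S] = 3.09 × 86.7 / (133 − 86.7) = 267.9/46.30 = 5.79 mM.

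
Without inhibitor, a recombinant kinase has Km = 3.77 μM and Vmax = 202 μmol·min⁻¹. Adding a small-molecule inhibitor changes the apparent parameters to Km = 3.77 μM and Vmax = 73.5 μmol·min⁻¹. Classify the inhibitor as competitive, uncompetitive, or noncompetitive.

noncompetitive

Vmax decreases (202 → 73.5 μmol·min⁻¹) while Km is unchanged — pure noncompetitive inhibition.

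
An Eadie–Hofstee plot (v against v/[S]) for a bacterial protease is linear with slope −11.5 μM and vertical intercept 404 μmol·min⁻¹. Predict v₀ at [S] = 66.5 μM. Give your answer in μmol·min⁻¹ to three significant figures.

In the Eadie–Hofstee form v = Vmax − Km·(v/[S]), the slope is −Km and the intercept is Vmax, so Km = 11.5 μM and Vmax = 404 μmol·min⁻¹.
v = 404 × 66.5/(11.5 + 66.5) = 344 μmol·min⁻¹.

344 μmol·min⁻¹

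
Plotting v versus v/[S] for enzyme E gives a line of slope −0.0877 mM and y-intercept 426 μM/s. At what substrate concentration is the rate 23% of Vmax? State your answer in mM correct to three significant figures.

The Eadie–Hofstee slope gives Km = 0.0877 mM (slope = −Km).
v/Vmax = [S]/(Km+[S]) = 0.23 ⇒ [S] = Km·0.23/(1−0.23) = 0.0877 × 0.2987 = 0.0262 mM.

0.0262 mM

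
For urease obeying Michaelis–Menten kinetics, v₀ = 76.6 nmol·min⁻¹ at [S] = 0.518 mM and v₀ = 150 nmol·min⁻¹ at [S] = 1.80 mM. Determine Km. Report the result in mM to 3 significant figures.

From v = Vmax[S]/(Km+[S]), each point gives Vmax = v(Km+[S])/[S].
Equating: 76.6(Km+0.518)/0.518 = 150(Km+1.80)/1.80.
147.9·Km + 76.6 = 83.33·Km + 150, so (147.9 − 83.33)·Km = 150 − 76.6.
Km = 73.40/64.54 = 1.14 mM; then Vmax = 76.6(1.14+0.518)/0.518 = 245 nmol·min⁻¹.

1.14 mM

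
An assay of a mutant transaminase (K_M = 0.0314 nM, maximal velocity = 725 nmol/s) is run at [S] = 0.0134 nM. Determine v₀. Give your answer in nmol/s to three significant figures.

v = Vmax·[S]/(Km + [S]) = 725 × 0.0134 / (0.0314 + 0.0134)
  = 9.715 / 0.04480 = 217 nmol/s.

217 nmol/s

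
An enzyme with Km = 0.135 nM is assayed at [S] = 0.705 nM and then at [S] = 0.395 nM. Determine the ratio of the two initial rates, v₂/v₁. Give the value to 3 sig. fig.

0.888

The fractional saturations are [S]/(Km+[S]) = 0.705/0.8400 = 0.8393 and 0.395/0.5300 = 0.7453.
v₂/v₁ is just their ratio: 0.7453/0.8393 = 0.888.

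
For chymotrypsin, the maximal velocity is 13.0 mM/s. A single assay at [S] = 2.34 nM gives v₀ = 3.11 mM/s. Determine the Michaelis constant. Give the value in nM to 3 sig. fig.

From v = Vmax[S]/(Km+[S]), Km = [S](Vmax − v)/v.
Km = 2.34 × (13.0 − 3.11) / 3.11 = 23.14/3.11 = 7.44 nM.

7.44 nM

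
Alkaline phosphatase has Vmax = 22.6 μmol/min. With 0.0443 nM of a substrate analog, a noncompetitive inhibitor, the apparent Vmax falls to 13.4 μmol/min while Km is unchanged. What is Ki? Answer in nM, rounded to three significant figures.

0.0645 nM

Noncompetitive: Vmax,app = Vmax/α with α = 1 + [I]/Ki.
α = Vmax/Vmax,app = 22.6/13.4 = 1.687.
Ki = [I]/(α − 1) = 0.0443/0.6866 = 0.0645 nM.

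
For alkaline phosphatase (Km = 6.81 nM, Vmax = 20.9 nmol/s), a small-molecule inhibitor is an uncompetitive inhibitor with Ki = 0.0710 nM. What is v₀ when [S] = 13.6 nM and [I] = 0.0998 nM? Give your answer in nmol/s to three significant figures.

α = 1 + [I]/Ki = 1 + 0.0998/0.0710 = 2.406.
For an uncompetitive inhibitor, both parameters are divided by α, giving Vmax/α and Km/α: Km,app = 2.83 nM, Vmax,app = 8.69 nmol/s.
v = Vmax,app·[S]/(Km,app + [S]) = 8.69 × 13.6/(2.83 + 13.6) = 7.19 nmol/s.

7.19 nmol/s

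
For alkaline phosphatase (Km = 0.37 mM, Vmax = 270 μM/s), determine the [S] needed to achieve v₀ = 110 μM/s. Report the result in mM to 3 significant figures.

Rearranging v = Vmax[S]/(Km+[S]) gives [S] = Km·v/(Vmax − v).
[S] = 0.37 × 110 / (270 − 110) = 40.70/160.0 = 0.254 mM.

0.254 mM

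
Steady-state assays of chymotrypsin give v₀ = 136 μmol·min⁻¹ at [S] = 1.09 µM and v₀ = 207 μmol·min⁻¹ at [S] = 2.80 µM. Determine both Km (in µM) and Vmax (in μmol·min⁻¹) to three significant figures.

Km = 1.40 µM; Vmax = 310 μmol·min⁻¹

In reciprocal form, 1/v = (Km/Vmax)·(1/[S]) + 1/Vmax. The two points give (1/[S], 1/v) = (0.9174, 0.007353) and (0.3571, 0.004831).
Slope = (0.007353 − 0.004831)/(0.9174 − 0.3571) = 0.004501; intercept = 0.007353 − 0.004501×0.9174 = 0.003223.
Vmax = 1/intercept = 310 μmol·min⁻¹; Km = slope × Vmax = 0.004501 × 310 = 1.40 µM.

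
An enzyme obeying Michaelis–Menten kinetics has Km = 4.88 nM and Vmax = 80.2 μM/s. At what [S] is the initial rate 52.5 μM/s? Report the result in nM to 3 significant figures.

Rearranging v = Vmax[S]/(Km+[S]) gives [S] = Km·v/(Vmax − v).
[S] = 4.88 × 52.5 / (80.2 − 52.5) = 256.2/27.70 = 9.25 nM.

9.25 nM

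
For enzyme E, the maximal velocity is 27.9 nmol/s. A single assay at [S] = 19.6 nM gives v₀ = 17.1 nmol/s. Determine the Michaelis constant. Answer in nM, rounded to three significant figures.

12.4 nM

From v = Vmax[S]/(Km+[S]), Km = [S](Vmax − v)/v.
Km = 19.6 × (27.9 − 17.1) / 17.1 = 211.7/17.1 = 12.4 nM.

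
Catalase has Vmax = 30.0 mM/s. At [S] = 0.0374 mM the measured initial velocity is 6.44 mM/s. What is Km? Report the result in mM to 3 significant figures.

0.137 mM

From v = Vmax[S]/(Km+[S]), Km = [S](Vmax − v)/v.
Km = 0.0374 × (30.0 − 6.44) / 6.44 = 0.8811/6.44 = 0.137 mM.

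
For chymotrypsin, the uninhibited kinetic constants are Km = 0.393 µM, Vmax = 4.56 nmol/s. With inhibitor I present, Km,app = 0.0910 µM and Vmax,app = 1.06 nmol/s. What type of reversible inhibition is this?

Both Km and Vmax decrease by the same factor (~4.32-fold) — characteristic of uncompetitive inhibition.

uncompetitive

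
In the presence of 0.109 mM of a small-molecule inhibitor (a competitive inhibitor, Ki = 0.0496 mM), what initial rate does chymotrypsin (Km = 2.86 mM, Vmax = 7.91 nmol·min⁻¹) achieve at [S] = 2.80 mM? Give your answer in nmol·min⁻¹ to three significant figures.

α = 1 + [I]/Ki = 1 + 0.109/0.0496 = 3.198.
For a competitive inhibitor, Vmax is unchanged and the apparent Km becomes α·Km: Km,app = 9.15 mM, Vmax,app = 7.91 nmol·min⁻¹.
v = Vmax,app·[S]/(Km,app + [S]) = 7.91 × 2.80/(9.15 + 2.80) = 1.85 nmol·min⁻¹.

1.85 nmol·min⁻¹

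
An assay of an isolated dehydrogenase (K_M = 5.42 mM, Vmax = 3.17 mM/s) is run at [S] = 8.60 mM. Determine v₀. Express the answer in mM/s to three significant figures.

v = Vmax·[S]/(Km + [S]) = 3.17 × 8.60 / (5.42 + 8.60)
  = 27.26 / 14.02 = 1.94 mM/s.

1.94 mM/s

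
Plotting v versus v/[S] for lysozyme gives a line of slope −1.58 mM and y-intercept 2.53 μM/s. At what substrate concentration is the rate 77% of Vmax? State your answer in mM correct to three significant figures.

The Eadie–Hofstee slope gives Km = 1.58 mM (slope = −Km).
v/Vmax = [S]/(Km+[S]) = 0.77 ⇒ [S] = Km·0.77/(1−0.77) = 1.58 × 3.348 = 5.29 mM.

5.29 mM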